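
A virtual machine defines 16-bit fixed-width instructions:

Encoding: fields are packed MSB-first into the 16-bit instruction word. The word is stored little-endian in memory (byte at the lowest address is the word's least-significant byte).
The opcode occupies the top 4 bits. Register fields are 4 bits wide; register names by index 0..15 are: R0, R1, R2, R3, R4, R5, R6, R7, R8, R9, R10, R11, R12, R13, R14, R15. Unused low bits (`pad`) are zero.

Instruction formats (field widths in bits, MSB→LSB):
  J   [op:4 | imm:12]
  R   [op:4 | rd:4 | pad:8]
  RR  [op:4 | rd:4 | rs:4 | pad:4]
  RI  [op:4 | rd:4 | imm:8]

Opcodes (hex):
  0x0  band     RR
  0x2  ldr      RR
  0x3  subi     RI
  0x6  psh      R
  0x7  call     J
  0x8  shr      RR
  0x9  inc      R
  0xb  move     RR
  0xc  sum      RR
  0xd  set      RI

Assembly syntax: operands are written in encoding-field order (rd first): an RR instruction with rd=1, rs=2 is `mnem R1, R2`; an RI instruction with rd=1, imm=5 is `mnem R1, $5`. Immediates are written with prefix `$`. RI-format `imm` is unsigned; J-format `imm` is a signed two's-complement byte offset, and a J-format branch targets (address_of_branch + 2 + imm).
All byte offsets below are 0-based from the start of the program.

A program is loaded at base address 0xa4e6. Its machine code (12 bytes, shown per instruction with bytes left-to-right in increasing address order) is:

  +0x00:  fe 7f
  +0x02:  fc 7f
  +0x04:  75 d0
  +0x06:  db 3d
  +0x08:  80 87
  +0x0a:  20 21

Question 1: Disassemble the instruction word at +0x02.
call $-4

off 0x02: read fc 7f as little → 0x7ffc
  opcode bits[15:12]=0x7: call/J
  imm: (w>>0)&0xfff=0xffc (s12→-4) → $-4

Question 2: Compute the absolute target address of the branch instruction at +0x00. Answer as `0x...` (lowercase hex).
0xa4e6

[00] fe 7f → 0x7ffe
  opcode bits[15:12]=0x7: call/J
  imm: (w>>0)&0xfff=0xffe (s12→-2) → $-2
  target = base 0xa4e6 + off 0x00 + 2 + imm -2 = 0xa4e6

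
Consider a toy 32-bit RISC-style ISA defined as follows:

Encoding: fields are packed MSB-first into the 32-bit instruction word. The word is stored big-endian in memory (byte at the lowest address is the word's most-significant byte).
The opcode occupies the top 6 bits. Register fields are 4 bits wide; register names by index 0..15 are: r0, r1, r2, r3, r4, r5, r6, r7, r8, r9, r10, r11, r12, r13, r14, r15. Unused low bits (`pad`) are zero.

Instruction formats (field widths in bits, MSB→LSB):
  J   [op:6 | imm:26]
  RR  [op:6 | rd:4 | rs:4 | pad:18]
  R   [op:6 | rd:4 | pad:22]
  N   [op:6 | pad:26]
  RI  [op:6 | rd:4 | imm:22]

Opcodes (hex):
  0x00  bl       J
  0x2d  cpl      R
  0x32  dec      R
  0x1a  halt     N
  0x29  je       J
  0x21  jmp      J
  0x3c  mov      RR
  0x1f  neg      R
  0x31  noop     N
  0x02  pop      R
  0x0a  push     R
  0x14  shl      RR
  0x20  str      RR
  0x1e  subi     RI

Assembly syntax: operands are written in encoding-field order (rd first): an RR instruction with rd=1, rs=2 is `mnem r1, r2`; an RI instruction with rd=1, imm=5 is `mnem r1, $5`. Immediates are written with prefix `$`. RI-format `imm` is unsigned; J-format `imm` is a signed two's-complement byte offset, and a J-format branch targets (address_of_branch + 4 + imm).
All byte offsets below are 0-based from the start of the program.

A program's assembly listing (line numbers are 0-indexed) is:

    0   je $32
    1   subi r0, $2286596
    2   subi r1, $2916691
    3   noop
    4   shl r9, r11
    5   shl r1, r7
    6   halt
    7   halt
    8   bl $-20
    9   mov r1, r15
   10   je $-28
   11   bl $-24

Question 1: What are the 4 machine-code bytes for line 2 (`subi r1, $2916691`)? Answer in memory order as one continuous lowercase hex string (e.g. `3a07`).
line 2 (subi): pack op=0x1e:6|rd=1:4|imm=2916691:22 = 0x786c8153; big→ 78 6c 81 53

786c8153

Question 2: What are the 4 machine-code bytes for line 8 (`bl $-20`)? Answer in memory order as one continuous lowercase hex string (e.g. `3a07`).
03ffffec

L8: bl op=0x0:6|imm=-20:26 ⇒ 0x03ffffec ⇒ big 03 ff ff ec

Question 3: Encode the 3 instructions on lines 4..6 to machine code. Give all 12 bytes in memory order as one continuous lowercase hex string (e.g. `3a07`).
L4: shl op=0x14:6|rd=9:4|rs=11:4|pad=0:18 ⇒ 0x526c0000 ⇒ big 52 6c 00 00
L5: shl op=0x14:6|rd=1:4|rs=7:4|pad=0:18 ⇒ 0x505c0000 ⇒ big 50 5c 00 00
L6: halt op=0x1a:6|pad=0:26 ⇒ 0x68000000 ⇒ big 68 00 00 00

526c0000505c000068000000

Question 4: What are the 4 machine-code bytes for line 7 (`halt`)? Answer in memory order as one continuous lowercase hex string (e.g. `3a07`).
7. halt fields op=0x1a:6|pad=0:26 → word 68000000h → 68 00 00 00

68000000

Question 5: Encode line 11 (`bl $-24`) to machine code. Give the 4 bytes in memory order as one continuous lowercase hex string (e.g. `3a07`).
11. bl fields op=0x0:6|imm=-24:26 → word 03ffffe8h → 03 ff ff e8

03ffffe8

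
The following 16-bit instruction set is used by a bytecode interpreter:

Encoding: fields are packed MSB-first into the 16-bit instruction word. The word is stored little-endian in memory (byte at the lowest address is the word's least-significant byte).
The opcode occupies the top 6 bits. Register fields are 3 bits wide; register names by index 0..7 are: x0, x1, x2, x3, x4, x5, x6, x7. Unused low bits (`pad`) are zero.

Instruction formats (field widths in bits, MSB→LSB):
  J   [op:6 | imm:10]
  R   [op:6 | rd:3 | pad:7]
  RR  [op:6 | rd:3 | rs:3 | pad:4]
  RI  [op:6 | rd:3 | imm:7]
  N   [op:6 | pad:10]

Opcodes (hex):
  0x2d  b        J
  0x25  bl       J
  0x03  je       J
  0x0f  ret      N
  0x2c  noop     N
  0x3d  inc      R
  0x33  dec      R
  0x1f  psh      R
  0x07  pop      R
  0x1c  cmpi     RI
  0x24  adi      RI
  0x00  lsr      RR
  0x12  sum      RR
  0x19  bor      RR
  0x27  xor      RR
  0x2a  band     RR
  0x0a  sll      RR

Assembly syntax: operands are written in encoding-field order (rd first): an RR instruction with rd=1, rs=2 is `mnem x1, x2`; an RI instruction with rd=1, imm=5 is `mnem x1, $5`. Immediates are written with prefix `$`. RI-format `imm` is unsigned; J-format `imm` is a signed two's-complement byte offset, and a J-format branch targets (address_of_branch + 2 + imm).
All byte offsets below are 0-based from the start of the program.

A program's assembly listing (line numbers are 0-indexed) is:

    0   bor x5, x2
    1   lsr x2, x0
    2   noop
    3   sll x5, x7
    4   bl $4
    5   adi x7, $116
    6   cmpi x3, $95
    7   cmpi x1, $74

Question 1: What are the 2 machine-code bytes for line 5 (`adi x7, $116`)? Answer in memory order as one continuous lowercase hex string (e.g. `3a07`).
f493

5. adi fields op=0x24:6|rd=7:3|imm=116:7 → word 93f4h → f4 93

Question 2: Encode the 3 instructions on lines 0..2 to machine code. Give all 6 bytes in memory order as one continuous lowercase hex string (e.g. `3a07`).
a066000100b0

L0: bor op=0x19:6|rd=5:3|rs=2:3|pad=0:4 ⇒ 0x66a0 ⇒ little a0 66
L1: lsr op=0x0:6|rd=2:3|rs=0:3|pad=0:4 ⇒ 0x0100 ⇒ little 00 01
L2: noop op=0x2c:6|pad=0:10 ⇒ 0xb000 ⇒ little 00 b0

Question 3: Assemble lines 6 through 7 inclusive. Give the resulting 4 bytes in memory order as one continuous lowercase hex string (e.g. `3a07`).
df71ca70

L6: cmpi op=0x1c:6|rd=3:3|imm=95:7 ⇒ 0x71df ⇒ little df 71
L7: cmpi op=0x1c:6|rd=1:3|imm=74:7 ⇒ 0x70ca ⇒ little ca 70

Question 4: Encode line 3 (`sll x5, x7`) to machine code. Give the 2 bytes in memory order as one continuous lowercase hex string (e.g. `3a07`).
line 3 (sll): pack op=0xa:6|rd=5:3|rs=7:3|pad=0:4 = 0x2af0; little→ f0 2a

f02a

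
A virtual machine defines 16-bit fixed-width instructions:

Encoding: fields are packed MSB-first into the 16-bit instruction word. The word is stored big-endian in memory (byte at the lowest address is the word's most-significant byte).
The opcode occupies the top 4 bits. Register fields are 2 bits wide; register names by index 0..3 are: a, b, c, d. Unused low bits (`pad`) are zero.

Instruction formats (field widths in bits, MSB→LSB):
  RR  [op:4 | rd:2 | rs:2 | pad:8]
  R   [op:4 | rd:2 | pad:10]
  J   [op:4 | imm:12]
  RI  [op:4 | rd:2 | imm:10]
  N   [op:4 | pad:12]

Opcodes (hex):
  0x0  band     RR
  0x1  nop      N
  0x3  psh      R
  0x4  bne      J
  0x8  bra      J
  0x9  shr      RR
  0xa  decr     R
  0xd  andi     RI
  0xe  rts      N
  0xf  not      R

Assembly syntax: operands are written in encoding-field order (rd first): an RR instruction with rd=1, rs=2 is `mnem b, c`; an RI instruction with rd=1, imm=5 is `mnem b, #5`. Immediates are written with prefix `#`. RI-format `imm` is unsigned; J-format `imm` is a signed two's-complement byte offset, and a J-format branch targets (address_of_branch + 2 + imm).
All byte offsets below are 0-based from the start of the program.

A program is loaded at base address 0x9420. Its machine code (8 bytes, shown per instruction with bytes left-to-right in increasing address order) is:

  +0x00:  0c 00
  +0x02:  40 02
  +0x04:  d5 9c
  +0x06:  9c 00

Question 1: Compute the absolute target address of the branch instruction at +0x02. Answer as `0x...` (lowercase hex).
0x9426

@+02  big-endian(40 02) = 0x4002
  top 4b → 0x4 → bne [J]
  imm@[11:0]=0x2 ⇒ #2
  target = base 0x9420 + off 0x02 + 2 + imm 2 = 0x9426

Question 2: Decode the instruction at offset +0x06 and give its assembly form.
@+06  big-endian(9c 00) = 0x9c00
  top 4b → 0x9 → shr [RR]
  rd: (w>>10)&0x3=0x3 → d
  rs: (w>>8)&0x3=0x0 → a

shr d, a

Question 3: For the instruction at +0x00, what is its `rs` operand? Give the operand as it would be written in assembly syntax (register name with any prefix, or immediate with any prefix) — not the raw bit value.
a

@+00  big-endian(0c 00) = 0x0c00
  opcode bits[15:12]=0x0: band/RR
  rd@[11:10]=0x3 ⇒ d
  rs@[9:8]=0x0 ⇒ a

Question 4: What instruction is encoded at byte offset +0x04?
andi b, #412

@+04  big-endian(d5 9c) = 0xd59c
  top 4b → 0xd → andi [RI]
  rd: (w>>10)&0x3=0x1 → b
  imm: (w>>0)&0x3ff=0x19c → #412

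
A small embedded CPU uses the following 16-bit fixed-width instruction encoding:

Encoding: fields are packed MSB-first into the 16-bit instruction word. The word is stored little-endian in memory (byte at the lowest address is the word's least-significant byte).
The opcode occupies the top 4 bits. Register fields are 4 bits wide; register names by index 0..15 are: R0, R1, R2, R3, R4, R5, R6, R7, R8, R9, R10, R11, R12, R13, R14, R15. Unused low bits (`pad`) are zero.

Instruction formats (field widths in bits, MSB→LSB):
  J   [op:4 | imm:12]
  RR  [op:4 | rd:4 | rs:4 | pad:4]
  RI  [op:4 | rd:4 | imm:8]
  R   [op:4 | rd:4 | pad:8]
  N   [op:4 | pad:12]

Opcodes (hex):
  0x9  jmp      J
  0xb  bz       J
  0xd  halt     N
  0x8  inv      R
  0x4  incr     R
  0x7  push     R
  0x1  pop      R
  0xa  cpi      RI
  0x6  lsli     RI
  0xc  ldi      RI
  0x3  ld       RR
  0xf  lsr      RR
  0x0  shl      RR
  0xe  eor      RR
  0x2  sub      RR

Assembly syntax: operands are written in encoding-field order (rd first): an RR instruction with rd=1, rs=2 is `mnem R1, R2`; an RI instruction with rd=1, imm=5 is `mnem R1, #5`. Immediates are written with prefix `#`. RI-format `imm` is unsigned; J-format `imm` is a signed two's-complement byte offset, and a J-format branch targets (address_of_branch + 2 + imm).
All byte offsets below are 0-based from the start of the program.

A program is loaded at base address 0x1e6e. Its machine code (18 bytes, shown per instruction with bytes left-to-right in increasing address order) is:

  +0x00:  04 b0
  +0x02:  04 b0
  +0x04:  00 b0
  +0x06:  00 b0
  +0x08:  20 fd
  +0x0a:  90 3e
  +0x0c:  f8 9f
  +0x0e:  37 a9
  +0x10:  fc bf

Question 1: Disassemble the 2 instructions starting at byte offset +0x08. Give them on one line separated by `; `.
lsr R13, R2; ld R14, R9

[08] 20 fd → 0xfd20
  opcode bits[15:12]=0xf: lsr/RR
  [11:8] rd=13 = R13
  [7:4] rs=2 = R2
[0a] 90 3e → 0x3e90
  opcode bits[15:12]=0x3: ld/RR
  [11:8] rd=14 = R14
  [7:4] rs=9 = R9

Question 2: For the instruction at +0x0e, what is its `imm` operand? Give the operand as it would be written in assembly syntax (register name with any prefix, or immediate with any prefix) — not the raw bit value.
#55

off 0x0e: read 37 a9 as little → 0xa937
  op=0xa937>>12=0xa ⇒ cpi (RI)
  rd: (w>>8)&0xf=0x9 → R9
  imm: (w>>0)&0xff=0x37 → #55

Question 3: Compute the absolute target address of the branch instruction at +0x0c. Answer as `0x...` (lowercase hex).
@+0c  little-endian(f8 9f) = 0x9ff8
  opcode bits[15:12]=0x9: jmp/J
  imm@[11:0]=0xff8 (s12→-8) ⇒ #-8
  target = base 0x1e6e + off 0x0c + 2 + imm -8 = 0x1e74

0x1e74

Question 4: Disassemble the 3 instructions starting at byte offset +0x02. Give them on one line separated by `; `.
@+02  little-endian(04 b0) = 0xb004
  opcode bits[15:12]=0xb: bz/J
  [11:0] imm=4 = #4
@+04  little-endian(00 b0) = 0xb000
  opcode bits[15:12]=0xb: bz/J
  [11:0] imm=0 = #0
@+06  little-endian(00 b0) = 0xb000
  opcode bits[15:12]=0xb: bz/J
  [11:0] imm=0 = #0

bz #4; bz #0; bz #0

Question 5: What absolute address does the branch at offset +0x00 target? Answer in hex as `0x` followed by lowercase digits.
0x1e74

+0x00: 04 b0 ⇒ word 0xb004 (little)
  top 4b → 0xb → bz [J]
  [11:0] imm=4 = #4
  target = base 0x1e6e + off 0x00 + 2 + imm 4 = 0x1e74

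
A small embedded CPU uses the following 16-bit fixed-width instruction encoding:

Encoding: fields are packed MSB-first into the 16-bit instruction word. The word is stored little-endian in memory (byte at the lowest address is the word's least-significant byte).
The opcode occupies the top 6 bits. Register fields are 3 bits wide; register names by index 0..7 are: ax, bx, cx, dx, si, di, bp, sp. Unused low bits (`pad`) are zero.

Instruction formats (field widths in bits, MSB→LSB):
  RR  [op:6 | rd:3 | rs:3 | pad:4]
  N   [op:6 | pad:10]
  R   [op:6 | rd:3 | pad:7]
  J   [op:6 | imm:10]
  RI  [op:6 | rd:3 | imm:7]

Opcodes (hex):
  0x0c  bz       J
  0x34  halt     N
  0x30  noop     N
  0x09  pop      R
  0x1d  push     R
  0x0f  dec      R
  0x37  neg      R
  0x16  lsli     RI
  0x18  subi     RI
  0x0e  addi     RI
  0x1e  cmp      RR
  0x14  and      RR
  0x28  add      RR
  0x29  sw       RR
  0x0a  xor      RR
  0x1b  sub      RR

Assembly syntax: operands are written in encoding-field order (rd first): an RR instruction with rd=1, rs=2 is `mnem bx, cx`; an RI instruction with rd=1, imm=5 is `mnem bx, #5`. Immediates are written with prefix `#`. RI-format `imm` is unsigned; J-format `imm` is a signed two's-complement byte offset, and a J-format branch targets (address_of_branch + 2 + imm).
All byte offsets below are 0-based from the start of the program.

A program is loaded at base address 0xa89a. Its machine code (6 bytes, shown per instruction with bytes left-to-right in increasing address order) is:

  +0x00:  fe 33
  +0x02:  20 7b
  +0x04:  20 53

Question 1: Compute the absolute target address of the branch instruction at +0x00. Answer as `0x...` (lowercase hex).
off 0x00: read fe 33 as little → 0x33fe
  op=0x33fe>>10=0xc ⇒ bz (J)
  imm: (w>>0)&0x3ff=0x3fe (s10→-2) → #-2
  target = base 0xa89a + off 0x00 + 2 + imm -2 = 0xa89a

0xa89a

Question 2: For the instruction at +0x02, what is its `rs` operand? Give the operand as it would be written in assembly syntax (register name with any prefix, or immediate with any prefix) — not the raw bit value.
off 0x02: read 20 7b as little → 0x7b20
  op=0x7b20>>10=0x1e ⇒ cmp (RR)
  rd@[9:7]=0x6 ⇒ bp
  rs@[6:4]=0x2 ⇒ cx

cx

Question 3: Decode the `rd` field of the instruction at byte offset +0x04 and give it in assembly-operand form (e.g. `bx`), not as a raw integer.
+0x04: 20 53 ⇒ word 0x5320 (little)
  op=0x5320>>10=0x14 ⇒ and (RR)
  [9:7] rd=6 = bp
  [6:4] rs=2 = cx

bp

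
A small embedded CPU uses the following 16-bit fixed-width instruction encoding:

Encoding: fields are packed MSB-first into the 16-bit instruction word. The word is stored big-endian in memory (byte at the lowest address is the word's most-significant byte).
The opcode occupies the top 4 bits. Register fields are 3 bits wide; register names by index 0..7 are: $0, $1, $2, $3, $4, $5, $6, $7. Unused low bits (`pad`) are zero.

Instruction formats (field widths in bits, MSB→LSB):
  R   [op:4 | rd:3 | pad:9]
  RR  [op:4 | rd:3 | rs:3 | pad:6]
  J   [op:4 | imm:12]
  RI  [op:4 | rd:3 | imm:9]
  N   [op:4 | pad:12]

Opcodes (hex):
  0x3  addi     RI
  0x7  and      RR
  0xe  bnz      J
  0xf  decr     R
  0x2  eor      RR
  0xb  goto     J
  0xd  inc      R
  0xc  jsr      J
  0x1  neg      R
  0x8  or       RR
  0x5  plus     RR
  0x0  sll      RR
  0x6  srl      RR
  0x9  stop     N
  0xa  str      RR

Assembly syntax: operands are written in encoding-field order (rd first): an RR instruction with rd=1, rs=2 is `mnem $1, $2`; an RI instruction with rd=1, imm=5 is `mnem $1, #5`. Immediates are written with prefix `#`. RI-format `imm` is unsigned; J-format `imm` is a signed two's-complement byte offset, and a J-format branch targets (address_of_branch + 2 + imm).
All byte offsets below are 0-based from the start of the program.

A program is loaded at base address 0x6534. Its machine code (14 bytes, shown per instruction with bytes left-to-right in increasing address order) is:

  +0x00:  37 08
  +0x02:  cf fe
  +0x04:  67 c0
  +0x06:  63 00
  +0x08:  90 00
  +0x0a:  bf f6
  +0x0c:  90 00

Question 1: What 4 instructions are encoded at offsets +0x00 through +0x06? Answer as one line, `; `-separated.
addi $3, #264; jsr #-2; srl $3, $7; srl $1, $4

+0x00: 37 08 ⇒ word 0x3708 (big)
  op=0x3708>>12=0x3 ⇒ addi (RI)
  [11:9] rd=3 = $3
  [8:0] imm=264 = #264
+0x02: cf fe ⇒ word 0xcffe (big)
  op=0xcffe>>12=0xc ⇒ jsr (J)
  [11:0] imm=4094 (s12→-2) = #-2
+0x04: 67 c0 ⇒ word 0x67c0 (big)
  op=0x67c0>>12=0x6 ⇒ srl (RR)
  [11:9] rd=3 = $3
  [8:6] rs=7 = $7
+0x06: 63 00 ⇒ word 0x6300 (big)
  op=0x6300>>12=0x6 ⇒ srl (RR)
  [11:9] rd=1 = $1
  [8:6] rs=4 = $4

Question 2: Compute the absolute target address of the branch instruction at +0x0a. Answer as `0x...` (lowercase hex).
off 0x0a: read bf f6 as big → 0xbff6
  top 4b → 0xb → goto [J]
  imm@[11:0]=0xff6 (s12→-10) ⇒ #-10
  target = base 0x6534 + off 0x0a + 2 + imm -10 = 0x6536

0x6536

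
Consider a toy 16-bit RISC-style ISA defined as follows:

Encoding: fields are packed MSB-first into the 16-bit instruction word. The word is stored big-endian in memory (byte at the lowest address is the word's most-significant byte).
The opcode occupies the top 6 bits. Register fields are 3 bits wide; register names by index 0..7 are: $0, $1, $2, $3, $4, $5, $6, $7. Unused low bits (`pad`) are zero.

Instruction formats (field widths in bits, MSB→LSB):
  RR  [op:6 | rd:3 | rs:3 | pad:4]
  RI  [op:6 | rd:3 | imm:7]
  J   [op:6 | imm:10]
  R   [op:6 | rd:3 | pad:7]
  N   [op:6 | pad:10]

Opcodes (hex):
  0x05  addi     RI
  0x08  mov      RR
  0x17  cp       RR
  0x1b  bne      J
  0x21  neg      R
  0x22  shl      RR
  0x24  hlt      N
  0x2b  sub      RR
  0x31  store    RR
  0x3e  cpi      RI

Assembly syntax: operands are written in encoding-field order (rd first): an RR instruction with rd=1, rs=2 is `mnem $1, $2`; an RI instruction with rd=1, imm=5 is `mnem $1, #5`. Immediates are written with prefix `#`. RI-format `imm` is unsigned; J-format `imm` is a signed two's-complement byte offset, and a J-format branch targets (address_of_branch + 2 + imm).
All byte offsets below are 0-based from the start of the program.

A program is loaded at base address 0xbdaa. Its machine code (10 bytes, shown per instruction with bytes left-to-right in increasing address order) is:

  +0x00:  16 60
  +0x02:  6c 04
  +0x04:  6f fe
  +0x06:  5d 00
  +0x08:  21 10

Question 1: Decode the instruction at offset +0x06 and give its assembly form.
cp $2, $0

+0x06: 5d 00 ⇒ word 0x5d00 (big)
  op=0x5d00>>10=0x17 ⇒ cp (RR)
  [9:7] rd=2 = $2
  [6:4] rs=0 = $0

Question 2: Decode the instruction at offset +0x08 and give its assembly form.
@+08  big-endian(21 10) = 0x2110
  top 6b → 0x8 → mov [RR]
  rd@[9:7]=0x2 ⇒ $2
  rs@[6:4]=0x1 ⇒ $1

mov $2, $1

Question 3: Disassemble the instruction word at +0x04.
bne #-2

off 0x04: read 6f fe as big → 0x6ffe
  top 6b → 0x1b → bne [J]
  [9:0] imm=1022 (s10→-2) = #-2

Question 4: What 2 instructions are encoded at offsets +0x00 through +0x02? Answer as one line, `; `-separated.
addi $4, #96; bne #4

[00] 16 60 → 0x1660
  op=0x1660>>10=0x5 ⇒ addi (RI)
  rd: (w>>7)&0x7=0x4 → $4
  imm: (w>>0)&0x7f=0x60 → #96
[02] 6c 04 → 0x6c04
  op=0x6c04>>10=0x1b ⇒ bne (J)
  imm: (w>>0)&0x3ff=0x4 → #4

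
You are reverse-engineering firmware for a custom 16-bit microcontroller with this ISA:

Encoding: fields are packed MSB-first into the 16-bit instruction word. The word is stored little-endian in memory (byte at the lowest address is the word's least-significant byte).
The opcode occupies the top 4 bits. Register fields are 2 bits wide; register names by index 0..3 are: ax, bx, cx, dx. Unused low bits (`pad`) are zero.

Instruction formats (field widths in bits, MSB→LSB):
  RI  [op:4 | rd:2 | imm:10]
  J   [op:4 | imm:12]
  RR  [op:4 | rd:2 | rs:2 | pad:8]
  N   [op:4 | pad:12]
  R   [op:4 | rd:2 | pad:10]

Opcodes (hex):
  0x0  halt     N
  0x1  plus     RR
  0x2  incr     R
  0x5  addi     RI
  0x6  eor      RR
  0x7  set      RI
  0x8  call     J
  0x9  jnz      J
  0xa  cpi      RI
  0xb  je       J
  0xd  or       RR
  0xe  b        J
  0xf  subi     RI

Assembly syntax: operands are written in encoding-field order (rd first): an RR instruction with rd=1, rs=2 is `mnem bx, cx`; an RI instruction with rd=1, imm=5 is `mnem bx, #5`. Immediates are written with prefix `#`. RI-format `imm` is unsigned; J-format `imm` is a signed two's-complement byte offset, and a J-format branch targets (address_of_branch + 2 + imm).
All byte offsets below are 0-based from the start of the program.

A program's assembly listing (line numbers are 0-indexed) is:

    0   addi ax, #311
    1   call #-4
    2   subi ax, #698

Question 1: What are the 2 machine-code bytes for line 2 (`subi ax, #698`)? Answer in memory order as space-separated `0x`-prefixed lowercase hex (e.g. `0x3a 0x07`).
0xba 0xf2

2. subi fields op=0xf:4|rd=0:2|imm=698:10 → word f2bah → ba f2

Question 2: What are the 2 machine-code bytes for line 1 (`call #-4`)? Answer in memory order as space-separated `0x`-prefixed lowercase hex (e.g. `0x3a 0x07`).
0xfc 0x8f

1. call fields op=0x8:4|imm=-4:12 → word 8ffch → fc 8f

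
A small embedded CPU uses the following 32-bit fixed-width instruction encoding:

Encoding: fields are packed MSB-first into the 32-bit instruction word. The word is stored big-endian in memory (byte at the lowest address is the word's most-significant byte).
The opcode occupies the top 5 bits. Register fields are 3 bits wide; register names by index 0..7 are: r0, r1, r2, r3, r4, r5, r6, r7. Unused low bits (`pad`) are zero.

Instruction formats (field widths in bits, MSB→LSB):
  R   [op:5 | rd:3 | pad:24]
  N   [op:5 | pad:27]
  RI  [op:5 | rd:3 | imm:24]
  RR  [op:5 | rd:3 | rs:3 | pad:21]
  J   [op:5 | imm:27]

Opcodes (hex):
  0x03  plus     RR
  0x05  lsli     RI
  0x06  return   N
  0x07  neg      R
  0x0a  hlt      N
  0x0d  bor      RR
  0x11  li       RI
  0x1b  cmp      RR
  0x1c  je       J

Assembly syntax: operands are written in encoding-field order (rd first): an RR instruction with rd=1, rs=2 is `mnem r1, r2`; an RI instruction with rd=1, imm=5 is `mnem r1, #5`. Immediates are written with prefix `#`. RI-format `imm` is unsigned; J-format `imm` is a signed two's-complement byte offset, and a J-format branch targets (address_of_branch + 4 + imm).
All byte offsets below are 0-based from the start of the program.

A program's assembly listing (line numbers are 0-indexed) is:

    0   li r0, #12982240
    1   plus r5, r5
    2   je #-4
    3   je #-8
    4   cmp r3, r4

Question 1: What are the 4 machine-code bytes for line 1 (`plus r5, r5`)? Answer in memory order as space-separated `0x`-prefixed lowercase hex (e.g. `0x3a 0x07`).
0x1d 0xa0 0x00 0x00

L1: plus op=0x3:5|rd=5:3|rs=5:3|pad=0:21 ⇒ 0x1da00000 ⇒ big 1d a0 00 00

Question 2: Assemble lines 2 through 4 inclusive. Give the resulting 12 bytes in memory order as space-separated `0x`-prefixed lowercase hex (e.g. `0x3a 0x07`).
0xe7 0xff 0xff 0xfc 0xe7 0xff 0xff 0xf8 0xdb 0x80 0x00 0x00

line 2 (je): pack op=0x1c:5|imm=-4:27 = 0xe7fffffc; big→ e7 ff ff fc
line 3 (je): pack op=0x1c:5|imm=-8:27 = 0xe7fffff8; big→ e7 ff ff f8
line 4 (cmp): pack op=0x1b:5|rd=3:3|rs=4:3|pad=0:21 = 0xdb800000; big→ db 80 00 00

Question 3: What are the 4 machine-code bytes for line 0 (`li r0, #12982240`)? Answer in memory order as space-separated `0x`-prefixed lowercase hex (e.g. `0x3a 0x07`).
0x88 0xc6 0x17 0xe0

0. li fields op=0x11:5|rd=0:3|imm=12982240:24 → word 88c617e0h → 88 c6 17 e0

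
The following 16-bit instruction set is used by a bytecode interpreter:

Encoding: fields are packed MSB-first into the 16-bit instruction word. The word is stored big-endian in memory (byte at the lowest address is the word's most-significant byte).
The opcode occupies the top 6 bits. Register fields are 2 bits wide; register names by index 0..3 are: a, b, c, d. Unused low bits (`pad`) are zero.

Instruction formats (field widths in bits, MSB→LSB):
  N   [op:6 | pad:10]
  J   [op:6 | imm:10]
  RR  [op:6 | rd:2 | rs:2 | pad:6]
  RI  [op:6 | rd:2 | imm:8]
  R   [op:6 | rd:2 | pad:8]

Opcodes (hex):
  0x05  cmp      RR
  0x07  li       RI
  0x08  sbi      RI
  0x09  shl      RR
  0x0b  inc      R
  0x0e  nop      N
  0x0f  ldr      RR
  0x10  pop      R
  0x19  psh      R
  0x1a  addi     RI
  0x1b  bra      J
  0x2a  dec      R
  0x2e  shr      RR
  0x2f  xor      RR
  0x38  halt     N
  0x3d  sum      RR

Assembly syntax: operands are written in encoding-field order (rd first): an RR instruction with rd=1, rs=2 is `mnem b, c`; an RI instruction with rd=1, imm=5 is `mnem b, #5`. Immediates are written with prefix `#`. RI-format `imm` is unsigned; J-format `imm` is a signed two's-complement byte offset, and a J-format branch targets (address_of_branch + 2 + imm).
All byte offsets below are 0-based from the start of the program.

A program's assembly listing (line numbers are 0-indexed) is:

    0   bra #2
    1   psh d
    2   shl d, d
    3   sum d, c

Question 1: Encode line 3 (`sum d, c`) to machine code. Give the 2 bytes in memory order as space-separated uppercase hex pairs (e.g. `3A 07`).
F7 80

3. sum fields op=0x3d:6|rd=3:2|rs=2:2|pad=0:6 → word f780h → f7 80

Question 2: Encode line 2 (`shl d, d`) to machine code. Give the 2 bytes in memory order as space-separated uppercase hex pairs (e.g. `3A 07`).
27 C0

2. shl fields op=0x9:6|rd=3:2|rs=3:2|pad=0:6 → word 27c0h → 27 c0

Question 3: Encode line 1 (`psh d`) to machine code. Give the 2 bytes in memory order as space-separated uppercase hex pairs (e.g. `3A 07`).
67 00

1. psh fields op=0x19:6|rd=3:2|pad=0:8 → word 6700h → 67 00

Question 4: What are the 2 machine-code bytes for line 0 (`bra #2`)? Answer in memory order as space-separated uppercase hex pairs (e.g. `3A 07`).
6C 02

0. bra fields op=0x1b:6|imm=2:10 → word 6c02h → 6c 02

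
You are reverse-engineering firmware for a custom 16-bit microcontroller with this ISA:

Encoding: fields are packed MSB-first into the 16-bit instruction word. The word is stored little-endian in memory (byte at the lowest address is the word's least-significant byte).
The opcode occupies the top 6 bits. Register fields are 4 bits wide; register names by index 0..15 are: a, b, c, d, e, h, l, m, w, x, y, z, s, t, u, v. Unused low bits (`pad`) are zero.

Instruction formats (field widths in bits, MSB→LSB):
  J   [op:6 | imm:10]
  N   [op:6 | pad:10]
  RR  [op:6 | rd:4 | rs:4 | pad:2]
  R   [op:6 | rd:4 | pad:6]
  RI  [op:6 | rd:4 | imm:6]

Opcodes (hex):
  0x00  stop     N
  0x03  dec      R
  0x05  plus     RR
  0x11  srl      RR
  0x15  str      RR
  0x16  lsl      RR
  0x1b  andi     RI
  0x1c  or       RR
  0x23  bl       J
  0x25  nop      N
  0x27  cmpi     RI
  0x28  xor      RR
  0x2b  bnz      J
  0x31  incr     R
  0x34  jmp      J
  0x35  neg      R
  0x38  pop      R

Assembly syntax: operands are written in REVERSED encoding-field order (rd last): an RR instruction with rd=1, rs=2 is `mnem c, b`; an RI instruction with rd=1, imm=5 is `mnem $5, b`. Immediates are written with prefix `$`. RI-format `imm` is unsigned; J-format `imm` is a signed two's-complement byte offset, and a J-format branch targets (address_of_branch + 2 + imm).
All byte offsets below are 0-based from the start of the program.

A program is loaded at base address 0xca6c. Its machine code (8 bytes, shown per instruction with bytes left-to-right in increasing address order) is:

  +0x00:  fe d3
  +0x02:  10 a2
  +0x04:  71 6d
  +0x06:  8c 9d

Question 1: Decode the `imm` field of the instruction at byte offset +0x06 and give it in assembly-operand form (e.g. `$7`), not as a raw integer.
$12

[06] 8c 9d → 0x9d8c
  opcode bits[15:10]=0x27: cmpi/RI
  rd: (w>>6)&0xf=0x6 → l
  imm: (w>>0)&0x3f=0xc → $12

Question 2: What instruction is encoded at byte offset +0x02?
@+02  little-endian(10 a2) = 0xa210
  top 6b → 0x28 → xor [RR]
  rd: (w>>6)&0xf=0x8 → w
  rs: (w>>2)&0xf=0x4 → e

xor e, w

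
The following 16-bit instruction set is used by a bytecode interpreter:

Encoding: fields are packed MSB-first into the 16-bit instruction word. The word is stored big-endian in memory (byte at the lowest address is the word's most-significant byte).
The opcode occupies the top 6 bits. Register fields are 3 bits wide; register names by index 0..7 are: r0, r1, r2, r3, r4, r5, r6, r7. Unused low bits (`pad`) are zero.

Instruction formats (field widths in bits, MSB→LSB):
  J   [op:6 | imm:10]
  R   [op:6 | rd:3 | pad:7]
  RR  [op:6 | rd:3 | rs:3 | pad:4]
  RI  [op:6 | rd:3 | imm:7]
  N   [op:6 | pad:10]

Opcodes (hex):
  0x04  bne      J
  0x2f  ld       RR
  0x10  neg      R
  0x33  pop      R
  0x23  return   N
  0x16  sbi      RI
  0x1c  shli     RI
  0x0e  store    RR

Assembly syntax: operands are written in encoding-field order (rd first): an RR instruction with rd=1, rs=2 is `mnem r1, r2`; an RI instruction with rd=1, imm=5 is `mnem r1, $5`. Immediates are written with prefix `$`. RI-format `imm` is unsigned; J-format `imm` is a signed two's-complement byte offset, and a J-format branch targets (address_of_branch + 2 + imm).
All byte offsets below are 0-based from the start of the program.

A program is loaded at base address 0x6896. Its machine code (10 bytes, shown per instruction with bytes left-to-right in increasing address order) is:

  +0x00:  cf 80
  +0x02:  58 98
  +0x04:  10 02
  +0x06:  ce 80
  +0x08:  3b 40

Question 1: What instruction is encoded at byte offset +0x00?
pop r7

off 0x00: read cf 80 as big → 0xcf80
  top 6b → 0x33 → pop [R]
  rd: (w>>7)&0x7=0x7 → r7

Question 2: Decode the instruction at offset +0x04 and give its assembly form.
@+04  big-endian(10 02) = 0x1002
  op=0x1002>>10=0x4 ⇒ bne (J)
  imm: (w>>0)&0x3ff=0x2 → $2

bne $2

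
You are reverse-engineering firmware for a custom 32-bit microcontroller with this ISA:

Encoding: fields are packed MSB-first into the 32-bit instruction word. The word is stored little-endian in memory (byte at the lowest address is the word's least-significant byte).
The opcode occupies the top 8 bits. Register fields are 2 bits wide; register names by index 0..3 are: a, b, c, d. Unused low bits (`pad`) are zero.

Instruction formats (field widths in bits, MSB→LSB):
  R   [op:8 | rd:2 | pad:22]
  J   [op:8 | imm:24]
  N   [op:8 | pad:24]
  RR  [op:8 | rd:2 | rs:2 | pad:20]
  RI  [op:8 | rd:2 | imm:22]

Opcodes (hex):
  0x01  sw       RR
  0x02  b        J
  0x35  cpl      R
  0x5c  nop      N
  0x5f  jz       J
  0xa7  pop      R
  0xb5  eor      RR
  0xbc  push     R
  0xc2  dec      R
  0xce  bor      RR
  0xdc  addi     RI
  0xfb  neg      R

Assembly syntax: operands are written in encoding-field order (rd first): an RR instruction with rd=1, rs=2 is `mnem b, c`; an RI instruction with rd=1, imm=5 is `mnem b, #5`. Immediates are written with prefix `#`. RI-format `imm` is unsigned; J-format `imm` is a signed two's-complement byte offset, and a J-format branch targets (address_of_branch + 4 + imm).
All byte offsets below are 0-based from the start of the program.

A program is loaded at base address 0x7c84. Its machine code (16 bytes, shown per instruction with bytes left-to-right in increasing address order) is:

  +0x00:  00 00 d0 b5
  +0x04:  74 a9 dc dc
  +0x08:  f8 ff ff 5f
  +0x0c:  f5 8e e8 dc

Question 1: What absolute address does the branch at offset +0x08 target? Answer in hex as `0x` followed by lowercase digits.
off 0x08: read f8 ff ff 5f as little → 0x5ffffff8
  top 8b → 0x5f → jz [J]
  [23:0] imm=16777208 (s24→-8) = #-8
  target = base 0x7c84 + off 0x08 + 4 + imm -8 = 0x7c88

0x7c88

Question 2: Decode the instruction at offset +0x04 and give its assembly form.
addi d, #1878388

+0x04: 74 a9 dc dc ⇒ word 0xdcdca974 (little)
  top 8b → 0xdc → addi [RI]
  [23:22] rd=3 = d
  [21:0] imm=1878388 = #1878388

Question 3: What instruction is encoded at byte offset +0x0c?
addi d, #2658037

off 0x0c: read f5 8e e8 dc as little → 0xdce88ef5
  top 8b → 0xdc → addi [RI]
  rd@[23:22]=0x3 ⇒ d
  imm@[21:0]=0x288ef5 ⇒ #2658037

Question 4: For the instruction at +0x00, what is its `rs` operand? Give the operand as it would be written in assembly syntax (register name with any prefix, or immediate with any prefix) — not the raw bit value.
[00] 00 00 d0 b5 → 0xb5d00000
  op=0xb5d00000>>24=0xb5 ⇒ eor (RR)
  rd: (w>>22)&0x3=0x3 → d
  rs: (w>>20)&0x3=0x1 → b

b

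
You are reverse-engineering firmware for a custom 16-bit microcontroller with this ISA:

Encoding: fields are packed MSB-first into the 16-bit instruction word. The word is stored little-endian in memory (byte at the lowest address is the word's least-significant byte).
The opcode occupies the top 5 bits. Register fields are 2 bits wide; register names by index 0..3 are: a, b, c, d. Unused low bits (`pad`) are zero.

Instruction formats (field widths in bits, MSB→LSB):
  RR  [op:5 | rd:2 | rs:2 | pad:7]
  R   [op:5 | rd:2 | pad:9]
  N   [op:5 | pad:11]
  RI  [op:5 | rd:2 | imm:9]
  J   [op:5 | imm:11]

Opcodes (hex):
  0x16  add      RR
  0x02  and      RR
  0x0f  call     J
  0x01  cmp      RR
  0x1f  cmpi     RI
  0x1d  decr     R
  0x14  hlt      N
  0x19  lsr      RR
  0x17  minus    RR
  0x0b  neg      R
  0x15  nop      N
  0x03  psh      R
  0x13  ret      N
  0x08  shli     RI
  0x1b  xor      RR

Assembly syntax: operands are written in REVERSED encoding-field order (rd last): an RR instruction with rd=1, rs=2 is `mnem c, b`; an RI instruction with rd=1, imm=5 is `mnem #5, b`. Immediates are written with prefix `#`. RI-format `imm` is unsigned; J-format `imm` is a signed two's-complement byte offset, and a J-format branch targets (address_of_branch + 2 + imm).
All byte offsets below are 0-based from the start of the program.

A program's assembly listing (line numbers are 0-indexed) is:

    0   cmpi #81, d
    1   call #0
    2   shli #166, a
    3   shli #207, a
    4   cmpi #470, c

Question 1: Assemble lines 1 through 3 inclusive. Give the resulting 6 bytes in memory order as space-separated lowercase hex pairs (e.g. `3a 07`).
00 78 a6 40 cf 40

1. call fields op=0xf:5|imm=0:11 → word 7800h → 00 78
2. shli fields op=0x8:5|rd=0:2|imm=166:9 → word 40a6h → a6 40
3. shli fields op=0x8:5|rd=0:2|imm=207:9 → word 40cfh → cf 40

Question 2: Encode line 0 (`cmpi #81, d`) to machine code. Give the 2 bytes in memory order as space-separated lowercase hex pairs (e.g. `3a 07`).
51 fe

L0: cmpi op=0x1f:5|rd=3:2|imm=81:9 ⇒ 0xfe51 ⇒ little 51 fe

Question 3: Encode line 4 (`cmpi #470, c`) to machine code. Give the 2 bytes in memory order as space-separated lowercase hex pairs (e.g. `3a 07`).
d6 fd

4. cmpi fields op=0x1f:5|rd=2:2|imm=470:9 → word fdd6h → d6 fd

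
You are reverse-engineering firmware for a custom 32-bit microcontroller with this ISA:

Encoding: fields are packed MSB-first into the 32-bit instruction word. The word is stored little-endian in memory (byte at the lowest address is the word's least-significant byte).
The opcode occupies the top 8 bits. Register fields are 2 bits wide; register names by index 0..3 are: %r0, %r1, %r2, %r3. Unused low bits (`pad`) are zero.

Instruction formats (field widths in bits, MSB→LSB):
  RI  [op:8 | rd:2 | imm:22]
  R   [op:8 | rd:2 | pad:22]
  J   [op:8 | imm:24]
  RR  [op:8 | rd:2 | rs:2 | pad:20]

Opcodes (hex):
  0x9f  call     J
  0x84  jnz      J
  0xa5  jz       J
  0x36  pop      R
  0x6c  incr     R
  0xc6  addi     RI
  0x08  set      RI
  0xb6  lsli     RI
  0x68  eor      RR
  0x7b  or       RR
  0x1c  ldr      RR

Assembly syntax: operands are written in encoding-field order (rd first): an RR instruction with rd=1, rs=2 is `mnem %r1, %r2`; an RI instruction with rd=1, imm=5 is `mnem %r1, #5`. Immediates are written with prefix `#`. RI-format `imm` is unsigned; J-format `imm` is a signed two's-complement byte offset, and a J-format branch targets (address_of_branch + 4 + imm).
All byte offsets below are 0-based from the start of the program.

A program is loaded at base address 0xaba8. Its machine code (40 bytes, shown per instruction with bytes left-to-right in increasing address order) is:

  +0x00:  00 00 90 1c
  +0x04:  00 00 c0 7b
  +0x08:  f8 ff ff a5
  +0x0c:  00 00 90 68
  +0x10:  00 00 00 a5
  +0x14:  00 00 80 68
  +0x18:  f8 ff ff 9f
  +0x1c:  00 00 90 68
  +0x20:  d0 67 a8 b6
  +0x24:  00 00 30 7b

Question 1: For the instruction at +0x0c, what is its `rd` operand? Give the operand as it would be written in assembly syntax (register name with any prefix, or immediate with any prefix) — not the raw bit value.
[0c] 00 00 90 68 → 0x68900000
  opcode bits[31:24]=0x68: eor/RR
  rd: (w>>22)&0x3=0x2 → %r2
  rs: (w>>20)&0x3=0x1 → %r1

%r2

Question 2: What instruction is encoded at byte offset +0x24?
or %r0, %r3

+0x24: 00 00 30 7b ⇒ word 0x7b300000 (little)
  op=0x7b300000>>24=0x7b ⇒ or (RR)
  rd: (w>>22)&0x3=0x0 → %r0
  rs: (w>>20)&0x3=0x3 → %r3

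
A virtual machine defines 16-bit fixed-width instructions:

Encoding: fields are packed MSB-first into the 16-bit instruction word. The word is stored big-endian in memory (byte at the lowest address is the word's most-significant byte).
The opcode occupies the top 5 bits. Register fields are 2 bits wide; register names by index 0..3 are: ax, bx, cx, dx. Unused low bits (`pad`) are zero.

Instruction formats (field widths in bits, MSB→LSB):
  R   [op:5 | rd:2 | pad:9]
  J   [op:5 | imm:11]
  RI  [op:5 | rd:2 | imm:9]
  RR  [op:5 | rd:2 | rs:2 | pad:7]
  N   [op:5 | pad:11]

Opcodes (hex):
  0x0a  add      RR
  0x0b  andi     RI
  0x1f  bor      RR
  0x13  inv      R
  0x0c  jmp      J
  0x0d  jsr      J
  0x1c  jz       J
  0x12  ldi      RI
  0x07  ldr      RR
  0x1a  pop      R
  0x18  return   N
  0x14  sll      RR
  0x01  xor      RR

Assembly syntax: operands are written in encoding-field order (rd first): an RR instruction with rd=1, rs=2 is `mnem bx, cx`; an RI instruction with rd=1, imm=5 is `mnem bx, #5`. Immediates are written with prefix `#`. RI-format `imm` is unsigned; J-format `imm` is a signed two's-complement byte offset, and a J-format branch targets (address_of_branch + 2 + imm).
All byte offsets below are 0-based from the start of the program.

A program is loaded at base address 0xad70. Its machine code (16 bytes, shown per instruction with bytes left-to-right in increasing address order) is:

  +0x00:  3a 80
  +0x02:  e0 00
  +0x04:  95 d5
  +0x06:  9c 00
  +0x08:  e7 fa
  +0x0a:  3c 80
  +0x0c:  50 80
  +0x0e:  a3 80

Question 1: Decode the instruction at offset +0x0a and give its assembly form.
[0a] 3c 80 → 0x3c80
  op=0x3c80>>11=0x7 ⇒ ldr (RR)
  [10:9] rd=2 = cx
  [8:7] rs=1 = bx

ldr cx, bx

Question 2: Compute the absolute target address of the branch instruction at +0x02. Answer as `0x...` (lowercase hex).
@+02  big-endian(e0 00) = 0xe000
  op=0xe000>>11=0x1c ⇒ jz (J)
  imm: (w>>0)&0x7ff=0x0 → #0
  target = base 0xad70 + off 0x02 + 2 + imm 0 = 0xad74

0xad74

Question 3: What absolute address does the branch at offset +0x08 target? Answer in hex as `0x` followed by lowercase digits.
0xad74

off 0x08: read e7 fa as big → 0xe7fa
  top 5b → 0x1c → jz [J]
  imm: (w>>0)&0x7ff=0x7fa (s11→-6) → #-6
  target = base 0xad70 + off 0x08 + 2 + imm -6 = 0xad74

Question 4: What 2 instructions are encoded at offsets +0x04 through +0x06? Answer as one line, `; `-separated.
ldi cx, #469; inv cx

off 0x04: read 95 d5 as big → 0x95d5
  top 5b → 0x12 → ldi [RI]
  rd@[10:9]=0x2 ⇒ cx
  imm@[8:0]=0x1d5 ⇒ #469
off 0x06: read 9c 00 as big → 0x9c00
  top 5b → 0x13 → inv [R]
  rd@[10:9]=0x2 ⇒ cx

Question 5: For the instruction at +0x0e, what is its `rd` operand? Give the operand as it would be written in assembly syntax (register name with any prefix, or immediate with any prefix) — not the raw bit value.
bx

+0x0e: a3 80 ⇒ word 0xa380 (big)
  opcode bits[15:11]=0x14: sll/RR
  rd: (w>>9)&0x3=0x1 → bx
  rs: (w>>7)&0x3=0x3 → dx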